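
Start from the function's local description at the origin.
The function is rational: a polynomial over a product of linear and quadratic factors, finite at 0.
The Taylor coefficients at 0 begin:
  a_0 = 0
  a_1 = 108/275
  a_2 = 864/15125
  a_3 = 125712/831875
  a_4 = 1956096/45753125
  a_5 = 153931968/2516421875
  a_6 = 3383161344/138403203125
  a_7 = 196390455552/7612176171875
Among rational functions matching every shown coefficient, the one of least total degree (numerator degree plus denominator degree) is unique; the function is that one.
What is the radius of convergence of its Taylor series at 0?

The radius of convergence is -1/5 + (3/10)*sqrt(31).

No rational of total degree below 3 reproduces all 8 coefficients; solving the [1/2] Pade equations on them gives f(z) = -27*z/(25*(z**2 + 2*z/5 - 11/4)), whose expansion matches every shown term.
Denominator factor (z**2 + 2*z/5 - 11/4): discriminant 279/25, real irrational roots -1/5 + (3/10)*sqrt(31) and -1/5 - (3/10)*sqrt(31); poles of order 1, moduli -1/5 + (3/10)*sqrt(31) and 1/5 + (3/10)*sqrt(31).
The radius of convergence is the smallest modulus among the singular points: -1/5 + (3/10)*sqrt(31).


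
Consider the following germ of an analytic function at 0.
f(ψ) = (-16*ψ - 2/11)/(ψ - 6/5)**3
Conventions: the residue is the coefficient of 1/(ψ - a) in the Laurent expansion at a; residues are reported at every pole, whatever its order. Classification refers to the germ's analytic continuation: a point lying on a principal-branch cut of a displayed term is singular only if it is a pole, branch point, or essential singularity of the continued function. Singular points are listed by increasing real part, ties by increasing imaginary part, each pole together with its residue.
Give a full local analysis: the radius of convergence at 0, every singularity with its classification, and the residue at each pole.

Radius of convergence at 0: 6/5.
At 6/5: a pole of order 3; residue 0.

Denominator factor (ψ - 6/5)^3: pole of order 3 at 6/5, modulus 6/5.
The radius of convergence is the smallest modulus among the singular points: 6/5.
At the order-3 pole 6/5 set g(ψ) = (ψ - (6/5))^3*f(ψ) = -16*ψ - 2/11.
Order-3 pole: residue = g''(a)/2; g''(6/5) = 0, so the residue is 0.


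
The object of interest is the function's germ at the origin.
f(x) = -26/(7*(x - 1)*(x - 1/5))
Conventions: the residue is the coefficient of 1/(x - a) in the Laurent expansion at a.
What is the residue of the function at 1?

The residue is -65/14.

At the order-1 pole 1 set g(x) = (x - (1))*f(x) = -26/(7*(x - 1/5)).
Simple pole: residue = g(a) at a = 1, which is -65/14.


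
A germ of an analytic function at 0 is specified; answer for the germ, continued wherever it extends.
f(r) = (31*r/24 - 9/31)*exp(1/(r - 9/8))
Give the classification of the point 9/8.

The exponent 1/(r - (9/8)) has a pole at 9/8, so exp(1/(r - (9/8))) takes every nonzero value near it: an essential singularity (not a pole of any order).

The point is an essential singularity.


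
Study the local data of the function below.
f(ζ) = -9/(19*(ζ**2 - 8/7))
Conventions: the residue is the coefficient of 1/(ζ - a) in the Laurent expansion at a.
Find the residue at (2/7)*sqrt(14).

The residue is -(9/152)*sqrt(14).

The factor ζ**2 - 8/7 splits as (ζ - a)(ζ - a') with a = (2/7)*sqrt(14), a' = -(2/7)*sqrt(14). At the order-1 pole a set g(ζ) = (ζ - a)*f(ζ) = [-9/19] / (ζ - a').
Simple pole: residue = g(a) at a = (2/7)*sqrt(14), which is -(9/152)*sqrt(14).


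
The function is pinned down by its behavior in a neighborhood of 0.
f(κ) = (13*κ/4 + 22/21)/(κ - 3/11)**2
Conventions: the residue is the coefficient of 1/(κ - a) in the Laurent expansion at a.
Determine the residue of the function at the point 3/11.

The residue is 13/4.

At the order-2 pole 3/11 set g(κ) = (κ - (3/11))^2*f(κ) = 13*κ/4 + 22/21.
Order-2 pole: residue = g'(a); g'(3/11) = 13/4, so the residue is 13/4.


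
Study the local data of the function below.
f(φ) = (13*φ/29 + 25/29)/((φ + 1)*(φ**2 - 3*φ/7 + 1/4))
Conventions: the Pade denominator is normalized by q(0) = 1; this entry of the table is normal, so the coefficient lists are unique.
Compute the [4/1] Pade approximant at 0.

Taylor coefficients needed (expand at 0): a_0 = 100/29, a_1 = 864/203, a_2 = -6880/1421, a_3 = -268368/9947, a_4 = -1756688/69629, a_5 = 30713136/487403.
Write the denominator as Q(φ) = 1 + q1*φ. Requiring Q*f - P = O(φ^6) with deg P <= 4 kills the coefficients of φ^5..φ^5 in Q*f:
  φ^5: a_5 + q1*a_4 = 0, i.e. 30713136/487403 + (-1756688/69629)*q1 = 0.
Solving this linear system: q1 = 1919571/768551.
The numerator is Q*f truncated at degree 4: P0 = a_0 = 100/29; P1 = a_1 + q1*a_0 = 40974036/3183997; P2 = a_2 + q1*a_1 = 18431296/3183997; P3 = a_3 + q1*a_2 = -124406928/3183997; P4 = a_4 + q1*a_3 = -294886912/3183997.

The Pade approximant has numerator coefficients [100/29, 40974036/3183997, 18431296/3183997, -124406928/3183997, -294886912/3183997]; denominator coefficients [1, 1919571/768551].


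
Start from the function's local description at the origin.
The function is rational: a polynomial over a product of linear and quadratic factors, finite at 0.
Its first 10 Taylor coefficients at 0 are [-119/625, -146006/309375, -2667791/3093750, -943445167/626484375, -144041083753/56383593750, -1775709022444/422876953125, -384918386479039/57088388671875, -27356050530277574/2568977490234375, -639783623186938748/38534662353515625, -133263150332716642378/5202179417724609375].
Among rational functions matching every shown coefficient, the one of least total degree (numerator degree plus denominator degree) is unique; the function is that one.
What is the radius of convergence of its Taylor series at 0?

No rational of total degree below 8 reproduces all 10 coefficients; solving the [2/6] Pade equations on them gives f(χ) = (-χ**2/30 + 40*χ/33 - 17/7)/((χ - 5/7)**2*(χ**2 - 4*χ/9 + 5)**2), whose expansion matches every shown term.
Denominator factor (χ**2 - 4*χ/9 + 5)^2: discriminant -1604/81, complex-conjugate roots (2/9) + ((1/9)*sqrt(401))*i and (2/9) - ((1/9)*sqrt(401))*i; poles of order 2, moduli sqrt(5) and sqrt(5).
Denominator factor (χ - 5/7)^2: pole of order 2 at 5/7, modulus 5/7.
The radius of convergence is the smallest modulus among the singular points: 5/7.

The radius of convergence is 5/7.


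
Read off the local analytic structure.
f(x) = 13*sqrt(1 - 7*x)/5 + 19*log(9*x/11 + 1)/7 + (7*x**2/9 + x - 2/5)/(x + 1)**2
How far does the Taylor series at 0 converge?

The radius of convergence is 1/7.

Denominator factor (x + 1)^2: pole of order 2 at -1, modulus 1.
Branch term (19/7)*log(1 - x/(-11/9)): its argument vanishes at x = -11/9, a logarithmic branch point, modulus 11/9.
Branch term (13/5)*sqrt(1 - x/(1/7)): its argument vanishes at x = 1/7, a square-root branch point, modulus 1/7.
The radius of convergence is the smallest modulus among the singular points: 1/7.


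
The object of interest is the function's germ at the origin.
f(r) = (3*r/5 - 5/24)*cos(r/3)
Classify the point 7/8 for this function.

The point is a regular point.

There is no denominator, hence no pole anywhere.
The factor cos(r/3) is entire.
So the germ continues analytically to 7/8.


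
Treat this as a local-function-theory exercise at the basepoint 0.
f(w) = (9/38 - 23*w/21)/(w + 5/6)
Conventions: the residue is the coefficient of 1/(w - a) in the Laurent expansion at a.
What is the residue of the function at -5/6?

The residue is 1376/1197.

At the order-1 pole -5/6 set g(w) = (w - (-5/6))*f(w) = 9/38 - 23*w/21.
Simple pole: residue = g(a) at a = -5/6, which is 1376/1197.


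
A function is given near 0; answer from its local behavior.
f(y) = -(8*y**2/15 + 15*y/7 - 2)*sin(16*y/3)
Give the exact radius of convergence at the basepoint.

The radius of convergence is infinite.

The factor -sin(16*y/3) is entire and contributes no finite singular point.
The polynomial part has no poles.
No finite singular points: the Taylor series at 0 converges everywhere.


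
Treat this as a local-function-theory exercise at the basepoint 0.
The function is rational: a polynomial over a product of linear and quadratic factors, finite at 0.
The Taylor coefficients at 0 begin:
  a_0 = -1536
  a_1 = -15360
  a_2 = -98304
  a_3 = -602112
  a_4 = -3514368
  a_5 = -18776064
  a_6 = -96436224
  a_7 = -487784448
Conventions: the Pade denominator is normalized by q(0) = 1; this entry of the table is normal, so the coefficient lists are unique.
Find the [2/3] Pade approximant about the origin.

Taylor coefficients needed (read off): a_0 = -1536, a_1 = -15360, a_2 = -98304, a_3 = -602112, a_4 = -3514368, a_5 = -18776064.
Write the denominator as Q(κ) = 1 + q1*κ + q2*κ^2 + q3*κ^3. Requiring Q*f - P = O(κ^6) with deg P <= 2 kills the coefficients of κ^3..κ^5 in Q*f:
  κ^3: a_3 + q1*a_2 + q2*a_1 + q3*a_0 = 0, i.e. -602112 + (-98304)*q1 + (-15360)*q2 + (-1536)*q3 = 0.
  κ^4: a_4 + q1*a_3 + q2*a_2 + q3*a_1 = 0, i.e. -3514368 + (-602112)*q1 + (-98304)*q2 + (-15360)*q3 = 0.
  κ^5: a_5 + q1*a_4 + q2*a_3 + q3*a_2 = 0, i.e. -18776064 + (-3514368)*q1 + (-602112)*q2 + (-98304)*q3 = 0.
Solving this linear system: q1 = -114/7, q2 = 468/7, q3 = -128/7.
The numerator is Q*f truncated at degree 2: P0 = a_0 = -1536; P1 = a_1 + q1*a_0 = 67584/7; P2 = a_2 + q1*a_1 + q2*a_0 = 49152.

The Pade approximant has numerator coefficients [-1536, 67584/7, 49152]; denominator coefficients [1, -114/7, 468/7, -128/7].


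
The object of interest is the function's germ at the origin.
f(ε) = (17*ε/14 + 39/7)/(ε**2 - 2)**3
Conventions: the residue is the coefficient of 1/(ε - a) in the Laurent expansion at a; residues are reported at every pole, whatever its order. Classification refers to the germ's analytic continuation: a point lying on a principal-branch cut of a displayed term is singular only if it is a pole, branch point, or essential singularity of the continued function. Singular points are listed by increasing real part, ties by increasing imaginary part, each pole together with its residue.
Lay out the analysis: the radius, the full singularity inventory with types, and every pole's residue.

Denominator factor (ε**2 - 2)^3: discriminant 8, real irrational roots sqrt(2) and -sqrt(2); poles of order 3, moduli sqrt(2) and sqrt(2).
The radius of convergence is the smallest modulus among the singular points: sqrt(2).
The factor ε**2 - 2 splits as (ε - a)(ε - a') with a = -sqrt(2), a' = sqrt(2). At the order-3 pole a set g(ε) = (ε - a)^3*f(ε) = [17*ε/14 + 39/7] / (ε - a')^3.
Order-3 pole: residue = g''(a)/2; g''(-sqrt(2)) = -(117/448)*sqrt(2), so the residue is -(117/896)*sqrt(2).
The factor ε**2 - 2 splits as (ε - a)(ε - a') with a = sqrt(2), a' = -sqrt(2). At the order-3 pole a set g(ε) = (ε - a)^3*f(ε) = [17*ε/14 + 39/7] / (ε - a')^3.
Order-3 pole: residue = g''(a)/2; g''(sqrt(2)) = (117/448)*sqrt(2), so the residue is (117/896)*sqrt(2).
List the singular points by increasing real part (a conjugate pair: the negative imaginary part first).

Radius of convergence at 0: sqrt(2).
At -sqrt(2): a pole of order 3; residue -(117/896)*sqrt(2).
At sqrt(2): a pole of order 3; residue (117/896)*sqrt(2).


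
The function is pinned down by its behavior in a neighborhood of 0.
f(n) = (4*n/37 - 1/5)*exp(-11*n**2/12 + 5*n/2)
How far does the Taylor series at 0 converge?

The factor exp(-11*n**2/12 + 5*n/2) is entire and contributes no finite singular point.
The polynomial part has no poles.
No finite singular points: the Taylor series at 0 converges everywhere.

The radius of convergence is infinite.


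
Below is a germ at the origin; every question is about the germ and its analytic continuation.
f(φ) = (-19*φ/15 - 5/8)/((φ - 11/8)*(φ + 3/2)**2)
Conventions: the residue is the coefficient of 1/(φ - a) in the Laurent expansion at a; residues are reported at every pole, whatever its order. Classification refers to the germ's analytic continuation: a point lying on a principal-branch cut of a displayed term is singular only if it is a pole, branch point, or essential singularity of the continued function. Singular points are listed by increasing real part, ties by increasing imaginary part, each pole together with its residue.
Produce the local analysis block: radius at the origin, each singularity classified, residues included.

Denominator factor (φ - 11/8): pole of order 1 at 11/8, modulus 11/8.
Denominator factor (φ + 3/2)^2: pole of order 2 at -3/2, modulus 3/2.
The radius of convergence is the smallest modulus among the singular points: 11/8.
At the order-2 pole -3/2 set g(φ) = (φ - (-3/2))^2*f(φ) = (-19*φ/15 - 5/8)/(φ - 11/8).
Order-2 pole: residue = g'(a); g'(-3/2) = 2272/7935, so the residue is 2272/7935.
At the order-1 pole 11/8 set g(φ) = (φ - (11/8))*f(φ) = (-19*φ/15 - 5/8)/(φ + 3/2)**2.
Simple pole: residue = g(a) at a = 11/8, which is -2272/7935.
List the singular points by increasing real part (a conjugate pair: the negative imaginary part first).

Radius of convergence at 0: 11/8.
At -3/2: a pole of order 2; residue 2272/7935.
At 11/8: a pole of order 1; residue -2272/7935.


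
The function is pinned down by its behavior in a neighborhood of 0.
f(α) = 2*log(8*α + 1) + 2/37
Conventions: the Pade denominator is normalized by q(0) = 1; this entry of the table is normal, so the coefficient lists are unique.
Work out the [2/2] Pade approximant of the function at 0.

The Pade approximant has numerator coefficients [2/37, 608/37, 7168/111]; denominator coefficients [1, 8, 32/3].

Taylor coefficients needed (expand at 0): a_0 = 2/37, a_1 = 16, a_2 = -64, a_3 = 1024/3, a_4 = -2048.
Write the denominator as Q(α) = 1 + q1*α + q2*α^2. Requiring Q*f - P = O(α^5) with deg P <= 2 kills the coefficients of α^3..α^4 in Q*f:
  α^3: a_3 + q1*a_2 + q2*a_1 = 0, i.e. 1024/3 + (-64)*q1 + (16)*q2 = 0.
  α^4: a_4 + q1*a_3 + q2*a_2 = 0, i.e. -2048 + (1024/3)*q1 + (-64)*q2 = 0.
Solving this linear system: q1 = 8, q2 = 32/3.
The numerator is Q*f truncated at degree 2: P0 = a_0 = 2/37; P1 = a_1 + q1*a_0 = 608/37; P2 = a_2 + q1*a_1 + q2*a_0 = 7168/111.


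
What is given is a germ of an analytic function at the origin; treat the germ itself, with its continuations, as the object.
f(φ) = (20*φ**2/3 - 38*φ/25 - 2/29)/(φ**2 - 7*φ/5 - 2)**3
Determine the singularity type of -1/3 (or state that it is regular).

The point is a regular point.

Denominator factors: φ**2 - 7*φ/5 - 2 = -64/45 at φ = -1/3 — none vanishes.
So the germ continues analytically to -1/3.


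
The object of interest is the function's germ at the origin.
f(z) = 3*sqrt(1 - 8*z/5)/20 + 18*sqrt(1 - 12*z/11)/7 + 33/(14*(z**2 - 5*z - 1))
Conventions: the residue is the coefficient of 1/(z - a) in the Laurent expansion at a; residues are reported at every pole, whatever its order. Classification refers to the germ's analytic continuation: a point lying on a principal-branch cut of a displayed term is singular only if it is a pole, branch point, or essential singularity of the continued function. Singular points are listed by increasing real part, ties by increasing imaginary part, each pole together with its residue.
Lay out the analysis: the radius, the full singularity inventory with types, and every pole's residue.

Radius of convergence at 0: -5/2 + (1/2)*sqrt(29).
At 5/2 - (1/2)*sqrt(29): a pole of order 1; residue -(33/406)*sqrt(29).
At 5/8: an algebraic (square-root) branch point.
At 11/12: an algebraic (square-root) branch point.
At 5/2 + (1/2)*sqrt(29): a pole of order 1; residue (33/406)*sqrt(29).

Denominator factor (z**2 - 5*z - 1): discriminant 29, real irrational roots 5/2 + (1/2)*sqrt(29) and 5/2 - (1/2)*sqrt(29); poles of order 1, moduli 5/2 + (1/2)*sqrt(29) and -5/2 + (1/2)*sqrt(29).
Branch term (18/7)*sqrt(1 - z/(11/12)): its argument vanishes at z = 11/12, a square-root branch point, modulus 11/12.
Branch term (3/20)*sqrt(1 - z/(5/8)): its argument vanishes at z = 5/8, a square-root branch point, modulus 5/8.
The radius of convergence is the smallest modulus among the singular points: -5/2 + (1/2)*sqrt(29).
The branch terms are analytic at 5/2 - (1/2)*sqrt(29) and contribute nothing to the residue; only the rational part matters.
The factor z**2 - 5*z - 1 splits as (z - a)(z - a') with a = 5/2 - (1/2)*sqrt(29), a' = 5/2 + (1/2)*sqrt(29). At the order-1 pole a set g(z) = (z - a)*(rational part) = [33/14] / (z - a').
Simple pole: residue = g(a) at a = 5/2 - (1/2)*sqrt(29), which is -(33/406)*sqrt(29).
The branch terms are analytic at 5/2 + (1/2)*sqrt(29) and contribute nothing to the residue; only the rational part matters.
The factor z**2 - 5*z - 1 splits as (z - a)(z - a') with a = 5/2 + (1/2)*sqrt(29), a' = 5/2 - (1/2)*sqrt(29). At the order-1 pole a set g(z) = (z - a)*(rational part) = [33/14] / (z - a').
Simple pole: residue = g(a) at a = 5/2 + (1/2)*sqrt(29), which is (33/406)*sqrt(29).
List the singular points by increasing real part (a conjugate pair: the negative imaginary part first).


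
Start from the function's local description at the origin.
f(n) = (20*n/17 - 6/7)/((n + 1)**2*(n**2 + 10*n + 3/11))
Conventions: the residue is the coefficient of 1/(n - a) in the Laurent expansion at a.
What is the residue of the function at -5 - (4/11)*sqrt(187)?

The residue is -5401/137088 + (671/166464)*sqrt(187).

The factor n**2 + 10*n + 3/11 splits as (n - a)(n - a') with a = -5 - (4/11)*sqrt(187), a' = -5 + (4/11)*sqrt(187). At the order-1 pole a set g(n) = (n - a)*f(n) = [(20*n/17 - 6/7)/(n + 1)**2] / (n - a').
Simple pole: residue = g(a) at a = -5 - (4/11)*sqrt(187), which is -5401/137088 + (671/166464)*sqrt(187).


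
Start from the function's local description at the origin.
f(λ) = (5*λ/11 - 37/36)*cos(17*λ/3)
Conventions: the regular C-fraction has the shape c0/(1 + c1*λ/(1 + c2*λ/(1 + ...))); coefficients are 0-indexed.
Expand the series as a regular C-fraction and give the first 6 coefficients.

Taylor coefficients (expand at 0): a_0 = -37/36, a_1 = 5/11, a_2 = 10693/648, a_3 = -1445/198, a_4 = -3090277/69984, a_5 = 417605/21384.
c0 = a_0 = -37/36. Peel one level at a time: if S = 1 + c*λ/S' with S'(0) = 1, then c is the λ-coefficient of S and S' = c*λ/(S - 1).
S_1 = c0/f = 1 + (180/407)*λ + (48455761/2981682)*λ^2 + ...; c1 = 180/407.
S_2 = c1*λ/(S_1 - 1) = 1 + (-48455761/1318680)*λ + (14003714929/10497600)*λ^2 + ...; c2 = -48455761/1318680.
S_3 = c2*λ/(S_2 - 1) = 1 + (117623/3240)*λ + (-69175850645/5233222188)*λ^2 + ...; c3 = 117623/3240.
S_4 = c3*λ/(S_3 - 1) = 1 + (17643450/48455761)*λ + (-66808975180500/2347960774089121)*λ^2 + ...; c4 = 17643450/48455761.
S_5 = c4*λ/(S_4 - 1) = 1 + (1541152830/19721494727)*λ + ...; c5 = 1541152830/19721494727.

The regular C-fraction coefficients are [-37/36, 180/407, -48455761/1318680, 117623/3240, 17643450/48455761, 1541152830/19721494727].


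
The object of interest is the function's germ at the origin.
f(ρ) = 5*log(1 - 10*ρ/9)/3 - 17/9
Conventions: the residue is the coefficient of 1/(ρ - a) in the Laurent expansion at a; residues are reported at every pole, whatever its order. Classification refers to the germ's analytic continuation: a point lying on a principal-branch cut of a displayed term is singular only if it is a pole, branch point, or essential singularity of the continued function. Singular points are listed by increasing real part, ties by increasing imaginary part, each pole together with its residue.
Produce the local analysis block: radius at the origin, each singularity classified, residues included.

Radius of convergence at 0: 9/10.
At 9/10: a logarithmic branch point.

Branch term (5/3)*log(1 - ρ/(9/10)): its argument vanishes at ρ = 9/10, a logarithmic branch point, modulus 9/10.
The radius of convergence is the smallest modulus among the singular points: 9/10.


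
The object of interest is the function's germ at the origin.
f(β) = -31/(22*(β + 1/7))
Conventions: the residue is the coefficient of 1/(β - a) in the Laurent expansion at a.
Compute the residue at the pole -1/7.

The residue is -31/22.

At the order-1 pole -1/7 set g(β) = (β - (-1/7))*f(β) = -31/22.
Simple pole: residue = g(a) at a = -1/7, which is -31/22.


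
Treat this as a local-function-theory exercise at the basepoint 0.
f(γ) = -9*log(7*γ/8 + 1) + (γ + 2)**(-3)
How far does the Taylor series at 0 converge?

Denominator factor (γ + 2)^3: pole of order 3 at -2, modulus 2.
Branch term (-9)*log(1 - γ/(-8/7)): its argument vanishes at γ = -8/7, a logarithmic branch point, modulus 8/7.
The radius of convergence is the smallest modulus among the singular points: 8/7.

The radius of convergence is 8/7.


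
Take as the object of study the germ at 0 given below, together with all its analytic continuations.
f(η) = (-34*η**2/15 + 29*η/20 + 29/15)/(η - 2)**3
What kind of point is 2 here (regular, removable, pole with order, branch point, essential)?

The denominator factor η - 2 vanishes at 2 and appears to the power 3; the numerator there equals -127/30, nonzero, and no other factor vanishes.
Hence a pole whose order is the multiplicity, 3.

The point is a pole of order 3.


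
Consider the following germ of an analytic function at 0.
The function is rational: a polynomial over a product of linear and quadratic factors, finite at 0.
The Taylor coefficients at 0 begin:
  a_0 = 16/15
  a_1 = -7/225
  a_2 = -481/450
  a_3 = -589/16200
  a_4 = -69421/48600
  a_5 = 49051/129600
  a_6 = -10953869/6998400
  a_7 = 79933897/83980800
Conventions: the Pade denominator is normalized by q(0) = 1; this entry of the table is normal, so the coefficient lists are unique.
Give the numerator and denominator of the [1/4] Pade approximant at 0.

Taylor coefficients needed (read off): a_0 = 16/15, a_1 = -7/225, a_2 = -481/450, a_3 = -589/16200, a_4 = -69421/48600, a_5 = 49051/129600.
Write the denominator as Q(η) = 1 + q1*η + q2*η^2 + q3*η^3 + q4*η^4. Requiring Q*f - P = O(η^6) with deg P <= 1 kills the coefficients of η^2..η^5 in Q*f:
  η^2: a_2 + q1*a_1 + q2*a_0 = 0, i.e. -481/450 + (-7/225)*q1 + (16/15)*q2 = 0.
  η^3: a_3 + q1*a_2 + q2*a_1 + q3*a_0 = 0, i.e. -589/16200 + (-481/450)*q1 + (-7/225)*q2 + (16/15)*q3 = 0.
  η^4: a_4 + q1*a_3 + q2*a_2 + q3*a_1 + q4*a_0 = 0, i.e. -69421/48600 + (-589/16200)*q1 + (-481/450)*q2 + (-7/225)*q3 + (16/15)*q4 = 0.
  η^5: a_5 + q1*a_4 + q2*a_3 + q3*a_2 + q4*a_1 = 0, i.e. 49051/129600 + (-69421/48600)*q1 + (-589/16200)*q2 + (-481/450)*q3 + (-7/225)*q4 = 0.
Solving this linear system: q1 = 46405111/577009366, q2 = 2318259805/2308037464, q3 = 8971938463/62317011528, q4 = 146607108863/62317011528.
The numerator is Q*f truncated at degree 1: P0 = a_0 = 16/15; P1 = a_1 + q1*a_0 = 3549080539/64913553675.

The Pade approximant has numerator coefficients [16/15, 3549080539/64913553675]; denominator coefficients [1, 46405111/577009366, 2318259805/2308037464, 8971938463/62317011528, 146607108863/62317011528].


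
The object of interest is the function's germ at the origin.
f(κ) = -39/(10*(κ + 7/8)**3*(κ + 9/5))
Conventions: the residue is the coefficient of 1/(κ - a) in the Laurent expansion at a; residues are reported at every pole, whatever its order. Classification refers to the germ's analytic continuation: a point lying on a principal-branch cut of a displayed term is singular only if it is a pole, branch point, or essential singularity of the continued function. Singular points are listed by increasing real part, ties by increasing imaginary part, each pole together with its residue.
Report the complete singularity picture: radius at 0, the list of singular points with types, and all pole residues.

Radius of convergence at 0: 7/8.
At -9/5: a pole of order 1; residue 249600/50653.
At -7/8: a pole of order 3; residue -249600/50653.

Denominator factor (κ + 9/5): pole of order 1 at -9/5, modulus 9/5.
Denominator factor (κ + 7/8)^3: pole of order 3 at -7/8, modulus 7/8.
The radius of convergence is the smallest modulus among the singular points: 7/8.
At the order-1 pole -9/5 set g(κ) = (κ - (-9/5))*f(κ) = -39/(10*(κ + 7/8)**3).
Simple pole: residue = g(a) at a = -9/5, which is 249600/50653.
At the order-3 pole -7/8 set g(κ) = (κ - (-7/8))^3*f(κ) = -39/(10*(κ + 9/5)).
Order-3 pole: residue = g''(a)/2; g''(-7/8) = -499200/50653, so the residue is -249600/50653.
List the singular points by increasing real part (a conjugate pair: the negative imaginary part first).


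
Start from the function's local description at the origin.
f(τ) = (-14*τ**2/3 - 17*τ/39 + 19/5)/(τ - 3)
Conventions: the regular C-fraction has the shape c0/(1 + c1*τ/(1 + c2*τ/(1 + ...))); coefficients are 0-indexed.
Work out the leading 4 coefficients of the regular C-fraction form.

The regular C-fraction coefficients are [-19/15, -54/247, 110090/20007, -4810078/891729].

Taylor coefficients (expand at 0): a_0 = -19/15, a_1 = -18/65, a_2 = 856/585, a_3 = 856/1755.
c0 = a_0 = -19/15. Peel one level at a time: if S = 1 + c*τ/S' with S'(0) = 1, then c is the τ-coefficient of S and S' = c*τ/(S - 1).
S_1 = c0/f = 1 + (-54/247)*τ + (220180/183027)*τ^2 + ...; c1 = -54/247.
S_2 = c1*τ/(S_1 - 1) = 1 + (110090/20007)*τ + (194740/6561)*τ^2 + ...; c2 = 110090/20007.
S_3 = c2*τ/(S_2 - 1) = 1 + (-4810078/891729)*τ + ...; c3 = -4810078/891729.


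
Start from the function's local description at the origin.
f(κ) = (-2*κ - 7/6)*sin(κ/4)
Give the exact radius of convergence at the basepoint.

The radius of convergence is infinite.

The factor sin(κ/4) is entire and contributes no finite singular point.
The polynomial part has no poles.
No finite singular points: the Taylor series at 0 converges everywhere.


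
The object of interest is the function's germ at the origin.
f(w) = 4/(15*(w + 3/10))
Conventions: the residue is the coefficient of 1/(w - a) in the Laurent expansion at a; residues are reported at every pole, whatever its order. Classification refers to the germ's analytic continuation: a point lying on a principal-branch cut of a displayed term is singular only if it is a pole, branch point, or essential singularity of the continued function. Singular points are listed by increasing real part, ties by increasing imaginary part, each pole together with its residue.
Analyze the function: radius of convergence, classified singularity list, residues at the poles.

Radius of convergence at 0: 3/10.
At -3/10: a pole of order 1; residue 4/15.

Denominator factor (w + 3/10): pole of order 1 at -3/10, modulus 3/10.
The radius of convergence is the smallest modulus among the singular points: 3/10.
At the order-1 pole -3/10 set g(w) = (w - (-3/10))*f(w) = 4/15.
Simple pole: residue = g(a) at a = -3/10, which is 4/15.


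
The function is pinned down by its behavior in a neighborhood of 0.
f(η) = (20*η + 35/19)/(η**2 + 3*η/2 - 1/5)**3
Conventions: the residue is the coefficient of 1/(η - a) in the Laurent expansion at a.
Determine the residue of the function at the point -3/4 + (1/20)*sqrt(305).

The residue is -(1200000/4312639)*sqrt(305).

The factor η**2 + 3*η/2 - 1/5 splits as (η - a)(η - a') with a = -3/4 + (1/20)*sqrt(305), a' = -3/4 - (1/20)*sqrt(305). At the order-3 pole a set g(η) = (η - a)^3*f(η) = [20*η + 35/19] / (η - a')^3.
Order-3 pole: residue = g''(a)/2; g''(-3/4 + (1/20)*sqrt(305)) = -(2400000/4312639)*sqrt(305), so the residue is -(1200000/4312639)*sqrt(305).


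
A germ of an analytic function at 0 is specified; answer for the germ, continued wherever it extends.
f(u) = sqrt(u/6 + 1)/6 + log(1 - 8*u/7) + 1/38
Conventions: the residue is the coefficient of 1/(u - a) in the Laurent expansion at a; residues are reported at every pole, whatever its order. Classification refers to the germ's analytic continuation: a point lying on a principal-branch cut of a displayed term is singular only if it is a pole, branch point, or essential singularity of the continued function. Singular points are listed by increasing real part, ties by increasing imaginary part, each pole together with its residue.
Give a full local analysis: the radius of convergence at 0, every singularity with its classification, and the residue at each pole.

Branch term (1)*log(1 - u/(7/8)): its argument vanishes at u = 7/8, a logarithmic branch point, modulus 7/8.
Branch term (1/6)*sqrt(1 - u/(-6)): its argument vanishes at u = -6, a square-root branch point, modulus 6.
The radius of convergence is the smallest modulus among the singular points: 7/8.
List the singular points by increasing real part (a conjugate pair: the negative imaginary part first).

Radius of convergence at 0: 7/8.
At -6: an algebraic (square-root) branch point.
At 7/8: a logarithmic branch point.


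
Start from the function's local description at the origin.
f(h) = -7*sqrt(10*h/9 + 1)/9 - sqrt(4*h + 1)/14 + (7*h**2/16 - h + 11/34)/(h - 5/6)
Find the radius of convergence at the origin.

Denominator factor (h - 5/6): pole of order 1 at 5/6, modulus 5/6.
Branch term (-7/9)*sqrt(1 - h/(-9/10)): its argument vanishes at h = -9/10, a square-root branch point, modulus 9/10.
Branch term (-1/14)*sqrt(1 - h/(-1/4)): its argument vanishes at h = -1/4, a square-root branch point, modulus 1/4.
The radius of convergence is the smallest modulus among the singular points: 1/4.

The radius of convergence is 1/4.


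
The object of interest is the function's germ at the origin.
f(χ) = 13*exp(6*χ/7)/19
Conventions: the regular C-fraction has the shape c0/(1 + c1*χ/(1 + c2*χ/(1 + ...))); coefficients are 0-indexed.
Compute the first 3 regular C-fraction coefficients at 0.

Taylor coefficients (expand at 0): a_0 = 13/19, a_1 = 78/133, a_2 = 234/931.
c0 = a_0 = 13/19. Peel one level at a time: if S = 1 + c*χ/S' with S'(0) = 1, then c is the χ-coefficient of S and S' = c*χ/(S - 1).
S_1 = c0/f = 1 + (-6/7)*χ + (18/49)*χ^2 + ...; c1 = -6/7.
S_2 = c1*χ/(S_1 - 1) = 1 + (3/7)*χ + ...; c2 = 3/7.

The regular C-fraction coefficients are [13/19, -6/7, 3/7].


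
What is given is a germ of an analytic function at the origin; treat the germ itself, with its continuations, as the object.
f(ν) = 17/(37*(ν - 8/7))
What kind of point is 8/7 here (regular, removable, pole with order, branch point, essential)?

The point is a pole of order 1.

The denominator factor ν - 8/7 vanishes at 8/7 and appears to the power 1; the numerator there equals 17/37, nonzero, and no other factor vanishes.
Hence a pole whose order is the multiplicity, 1.


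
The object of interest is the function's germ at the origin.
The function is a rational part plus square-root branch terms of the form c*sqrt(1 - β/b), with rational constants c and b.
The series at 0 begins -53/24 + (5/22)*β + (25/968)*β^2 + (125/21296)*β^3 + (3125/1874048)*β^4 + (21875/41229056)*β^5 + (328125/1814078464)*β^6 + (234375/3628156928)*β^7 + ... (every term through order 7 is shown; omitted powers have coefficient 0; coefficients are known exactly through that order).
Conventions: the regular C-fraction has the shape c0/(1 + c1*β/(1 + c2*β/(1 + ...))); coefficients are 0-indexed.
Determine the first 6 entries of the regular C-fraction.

The regular C-fraction coefficients are [-53/24, 60/583, -505/2332, -265/4444, -745/4444, -505/6556].

Taylor coefficients (read off): a_0 = -53/24, a_1 = 5/22, a_2 = 25/968, a_3 = 125/21296, a_4 = 3125/1874048, a_5 = 21875/41229056.
c0 = a_0 = -53/24. Peel one level at a time: if S = 1 + c*β/S' with S'(0) = 1, then c is the β-coefficient of S and S' = c*β/(S - 1).
S_1 = c0/f = 1 + (60/583)*β + (7575/339889)*β^2 + ...; c1 = 60/583.
S_2 = c1*β/(S_1 - 1) = 1 + (-505/2332)*β + (-25/1936)*β^2 + ...; c2 = -505/2332.
S_3 = c2*β/(S_2 - 1) = 1 + (-265/4444)*β + (-197425/19749136)*β^2 + ...; c3 = -265/4444.
S_4 = c3*β/(S_3 - 1) = 1 + (-745/4444)*β + (-25/1936)*β^2 + ...; c4 = -745/4444.
S_5 = c4*β/(S_4 - 1) = 1 + (-505/6556)*β + ...; c5 = -505/6556.


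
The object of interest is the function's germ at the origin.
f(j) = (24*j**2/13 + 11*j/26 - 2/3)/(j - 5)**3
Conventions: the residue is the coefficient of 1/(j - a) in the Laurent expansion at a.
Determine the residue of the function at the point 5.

The residue is 24/13.

At the order-3 pole 5 set g(j) = (j - (5))^3*f(j) = 24*j**2/13 + 11*j/26 - 2/3.
Order-3 pole: residue = g''(a)/2; g''(5) = 48/13, so the residue is 24/13.


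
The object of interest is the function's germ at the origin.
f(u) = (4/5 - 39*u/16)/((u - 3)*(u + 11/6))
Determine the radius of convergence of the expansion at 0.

The radius of convergence is 11/6.

Denominator factor (u - 3): pole of order 1 at 3, modulus 3.
Denominator factor (u + 11/6): pole of order 1 at -11/6, modulus 11/6.
The radius of convergence is the smallest modulus among the singular points: 11/6.


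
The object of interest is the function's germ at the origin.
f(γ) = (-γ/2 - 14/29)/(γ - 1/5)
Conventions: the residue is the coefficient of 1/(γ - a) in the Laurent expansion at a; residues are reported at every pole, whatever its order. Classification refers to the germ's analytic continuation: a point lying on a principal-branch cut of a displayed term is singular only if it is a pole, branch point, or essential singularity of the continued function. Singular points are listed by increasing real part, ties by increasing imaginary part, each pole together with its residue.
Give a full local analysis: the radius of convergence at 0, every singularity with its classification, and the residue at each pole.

Denominator factor (γ - 1/5): pole of order 1 at 1/5, modulus 1/5.
The radius of convergence is the smallest modulus among the singular points: 1/5.
At the order-1 pole 1/5 set g(γ) = (γ - (1/5))*f(γ) = -γ/2 - 14/29.
Simple pole: residue = g(a) at a = 1/5, which is -169/290.

Radius of convergence at 0: 1/5.
At 1/5: a pole of order 1; residue -169/290.


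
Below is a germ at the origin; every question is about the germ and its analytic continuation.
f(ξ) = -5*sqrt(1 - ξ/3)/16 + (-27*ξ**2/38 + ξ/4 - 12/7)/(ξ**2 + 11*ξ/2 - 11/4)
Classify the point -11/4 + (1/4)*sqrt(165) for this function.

The point is a pole of order 1.

The denominator factor ξ**2 + 11*ξ/2 - 11/4 vanishes at -11/4 + (1/4)*sqrt(165) and appears to the power 1; the numerator there equals -16069/1064 + (79/76)*sqrt(165), nonzero, and no other factor vanishes.
The branch terms are analytic at this point.
Hence a pole whose order is the multiplicity, 1.


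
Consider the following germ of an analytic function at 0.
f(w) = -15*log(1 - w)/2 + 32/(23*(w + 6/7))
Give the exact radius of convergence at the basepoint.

Denominator factor (w + 6/7): pole of order 1 at -6/7, modulus 6/7.
Branch term (-15/2)*log(1 - w/(1)): its argument vanishes at w = 1, a logarithmic branch point, modulus 1.
The radius of convergence is the smallest modulus among the singular points: 6/7.

The radius of convergence is 6/7.


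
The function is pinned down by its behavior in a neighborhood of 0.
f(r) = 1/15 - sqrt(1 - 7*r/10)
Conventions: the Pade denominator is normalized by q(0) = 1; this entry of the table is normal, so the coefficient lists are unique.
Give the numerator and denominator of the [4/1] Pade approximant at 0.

Taylor coefficients needed (expand at 0): a_0 = -14/15, a_1 = 7/20, a_2 = 49/800, a_3 = 343/16000, a_4 = 2401/256000, a_5 = 117649/25600000.
Write the denominator as Q(r) = 1 + q1*r. Requiring Q*f - P = O(r^6) with deg P <= 4 kills the coefficients of r^5..r^5 in Q*f:
  r^5: a_5 + q1*a_4 = 0, i.e. 117649/25600000 + (2401/256000)*q1 = 0.
Solving this linear system: q1 = -49/100.
The numerator is Q*f truncated at degree 4: P0 = a_0 = -14/15; P1 = a_1 + q1*a_0 = 1211/1500; P2 = a_2 + q1*a_1 = -441/4000; P3 = a_3 + q1*a_2 = -343/40000; P4 = a_4 + q1*a_3 = -7203/6400000.

The Pade approximant has numerator coefficients [-14/15, 1211/1500, -441/4000, -343/40000, -7203/6400000]; denominator coefficients [1, -49/100].


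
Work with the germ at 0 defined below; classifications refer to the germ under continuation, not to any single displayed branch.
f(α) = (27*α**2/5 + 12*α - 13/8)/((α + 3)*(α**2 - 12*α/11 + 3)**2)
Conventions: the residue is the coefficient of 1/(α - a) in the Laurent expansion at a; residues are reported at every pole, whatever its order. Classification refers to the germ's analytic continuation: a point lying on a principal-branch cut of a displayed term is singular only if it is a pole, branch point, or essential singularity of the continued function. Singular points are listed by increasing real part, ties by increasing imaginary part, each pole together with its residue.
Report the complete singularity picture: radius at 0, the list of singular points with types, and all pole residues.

Denominator factor (α + 3): pole of order 1 at -3, modulus 3.
Denominator factor (α**2 - 12*α/11 + 3)^2: discriminant -1308/121, complex-conjugate roots (6/11) + ((1/11)*sqrt(327))*i and (6/11) - ((1/11)*sqrt(327))*i; poles of order 2, moduli sqrt(3) and sqrt(3).
The radius of convergence is the smallest modulus among the singular points: sqrt(3).
At the order-1 pole -3 set g(α) = (α - (-3))*f(α) = (27*α**2/5 + 12*α - 13/8)/(α**2 - 12*α/11 + 3)**2.
Simple pole: residue = g(a) at a = -3, which is 53119/1128960.
The factor α**2 - 12*α/11 + 3 splits as (α - a)(α - a') with a = (6/11) - ((1/11)*sqrt(327))*i, a' = (6/11) + ((1/11)*sqrt(327))*i. At the order-2 pole a set g(α) = (α - a)^2*f(α) = [(27*α**2/5 + 12*α - 13/8)/(α + 3)] / (α - a')^2.
Order-2 pole: residue = g'(a); g'((6/11) - ((1/11)*sqrt(327))*i) = (-53119/2257920) + ((61076081/8942115840)*sqrt(327))*i, so the residue is (-53119/2257920) + ((61076081/8942115840)*sqrt(327))*i.
The factor α**2 - 12*α/11 + 3 splits as (α - a)(α - a') with a = (6/11) + ((1/11)*sqrt(327))*i, a' = (6/11) - ((1/11)*sqrt(327))*i. At the order-2 pole a set g(α) = (α - a)^2*f(α) = [(27*α**2/5 + 12*α - 13/8)/(α + 3)] / (α - a')^2.
Order-2 pole: residue = g'(a); g'((6/11) + ((1/11)*sqrt(327))*i) = (-53119/2257920) - ((61076081/8942115840)*sqrt(327))*i, so the residue is (-53119/2257920) - ((61076081/8942115840)*sqrt(327))*i.
List the singular points by increasing real part (a conjugate pair: the negative imaginary part first).

Radius of convergence at 0: sqrt(3).
At -3: a pole of order 1; residue 53119/1128960.
At (6/11) - ((1/11)*sqrt(327))*i: a pole of order 2; residue (-53119/2257920) + ((61076081/8942115840)*sqrt(327))*i.
At (6/11) + ((1/11)*sqrt(327))*i: a pole of order 2; residue (-53119/2257920) - ((61076081/8942115840)*sqrt(327))*i.


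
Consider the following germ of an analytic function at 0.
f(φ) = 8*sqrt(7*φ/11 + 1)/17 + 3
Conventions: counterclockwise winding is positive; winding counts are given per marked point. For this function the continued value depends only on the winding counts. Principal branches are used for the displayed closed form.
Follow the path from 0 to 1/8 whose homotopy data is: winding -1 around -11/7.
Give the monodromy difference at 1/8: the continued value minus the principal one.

The rational part is single-valued and drops out of the difference; each branch term changes only by its own monodromy.
(8/17)*sqrt(1 - φ/(-11/7)): winding -1 is odd, the square root flips sign, contributing -2*(8/17)*sqrt(1 - (1/8)/(-11/7)) = -2*(8/17)*sqrt(95/88) = -(4/187)*sqrt(2090).
Summing the contributions at φ = 1/8 gives -(4/187)*sqrt(2090).

Continued minus principal equals -(4/187)*sqrt(2090).


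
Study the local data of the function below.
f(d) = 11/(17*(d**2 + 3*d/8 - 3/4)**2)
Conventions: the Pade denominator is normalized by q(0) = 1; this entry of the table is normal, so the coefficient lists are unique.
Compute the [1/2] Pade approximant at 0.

The Pade approximant has numerator coefficients [176/153, 2816/4437]; denominator coefficients [1, -13/29, -1033/348].

Taylor coefficients needed (expand at 0): a_0 = 176/153, a_1 = 176/153, a_2 = 1804/459, a_3 = 88/17.
Write the denominator as Q(d) = 1 + q1*d + q2*d^2. Requiring Q*f - P = O(d^4) with deg P <= 1 kills the coefficients of d^2..d^3 in Q*f:
  d^2: a_2 + q1*a_1 + q2*a_0 = 0, i.e. 1804/459 + (176/153)*q1 + (176/153)*q2 = 0.
  d^3: a_3 + q1*a_2 + q2*a_1 = 0, i.e. 88/17 + (1804/459)*q1 + (176/153)*q2 = 0.
Solving this linear system: q1 = -13/29, q2 = -1033/348.
The numerator is Q*f truncated at degree 1: P0 = a_0 = 176/153; P1 = a_1 + q1*a_0 = 2816/4437.
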